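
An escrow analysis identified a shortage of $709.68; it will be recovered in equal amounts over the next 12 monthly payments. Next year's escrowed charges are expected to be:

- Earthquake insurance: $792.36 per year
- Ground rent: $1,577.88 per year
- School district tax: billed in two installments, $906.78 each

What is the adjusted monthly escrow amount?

$407.79

Earthquake insurance — $792.36 per year
Ground rent — $1,577.88 per year
School district tax — $906.78 × 2 = $1,813.56 per year
Annual escrow total = $4,183.80
Base monthly escrow = $4,183.80 / 12 = $348.65
Shortage spread = $709.68 / 12 = $59.14/mo
Adjusted monthly = $348.65 + $59.14 = $407.79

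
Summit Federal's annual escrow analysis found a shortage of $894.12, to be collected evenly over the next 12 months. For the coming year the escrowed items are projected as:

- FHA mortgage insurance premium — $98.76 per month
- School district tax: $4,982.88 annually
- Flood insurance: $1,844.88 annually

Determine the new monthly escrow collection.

$742.25

FHA mortgage insurance premium = $98.76 × 12 = $1,185.12
School district tax = $4,982.88
Flood insurance = $1,844.88
Combined annual = $1,185.12 + $4,982.88 + $1,844.88 = $8,012.88
Per month = $8,012.88 / 12 = $667.74
Shortage per month = $894.12 / 12 = $74.51
New monthly escrow = $667.74 + $74.51 = $742.25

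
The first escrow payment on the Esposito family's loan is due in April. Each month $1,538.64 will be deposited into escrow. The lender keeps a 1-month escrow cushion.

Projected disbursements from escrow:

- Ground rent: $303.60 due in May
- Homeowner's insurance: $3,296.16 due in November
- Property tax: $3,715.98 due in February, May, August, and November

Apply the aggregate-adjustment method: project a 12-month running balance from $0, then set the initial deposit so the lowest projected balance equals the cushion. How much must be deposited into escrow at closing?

Cushion = 1 × $1,538.64 = $1,538.64
Trial balance (start $0, +$1,538.64 each month, − disbursements):
  Apr: +$1,538.64 → $1,538.64
  May: +$1,538.64 − $4,019.58 → -$942.30
  Jun: +$1,538.64 → $596.34
  Jul: +$1,538.64 → $2,134.98
  Aug: +$1,538.64 − $3,715.98 → -$42.36
  Sep: +$1,538.64 → $1,496.28
  Oct: +$1,538.64 → $3,034.92
  Nov: +$1,538.64 − $7,012.14 → -$2,438.58
  Dec: +$1,538.64 → -$899.94
  Jan: +$1,538.64 → $638.70
  Feb: +$1,538.64 − $3,715.98 → -$1,538.64
  Mar: +$1,538.64 → $0.00
Lowest trial balance = -$2,438.58 (Nov)
Initial deposit = cushion − low point = $1,538.64 − (-$2,438.58) = $3,977.22

$3,977.22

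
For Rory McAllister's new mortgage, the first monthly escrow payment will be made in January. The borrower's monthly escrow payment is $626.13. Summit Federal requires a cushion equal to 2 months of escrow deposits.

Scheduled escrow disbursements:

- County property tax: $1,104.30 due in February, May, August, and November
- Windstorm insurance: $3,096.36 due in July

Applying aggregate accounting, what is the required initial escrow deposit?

Cushion = 2 × $626.13 = $1,252.26
Trial balance (start $0, +$626.13 each month, − disbursements):
  Jan: +$626.13 → $626.13
  Feb: +$626.13 − $1,104.30 → $147.96
  Mar: +$626.13 → $774.09
  Apr: +$626.13 → $1,400.22
  May: +$626.13 − $1,104.30 → $922.05
  Jun: +$626.13 → $1,548.18
  Jul: +$626.13 − $3,096.36 → -$922.05
  Aug: +$626.13 − $1,104.30 → -$1,400.22
  Sep: +$626.13 → -$774.09
  Oct: +$626.13 → -$147.96
  Nov: +$626.13 − $1,104.30 → -$626.13
  Dec: +$626.13 → $0.00
Lowest trial balance = -$1,400.22 (Aug)
Initial deposit = cushion − low point = $1,252.26 − (-$1,400.22) = $2,652.48

$2,652.48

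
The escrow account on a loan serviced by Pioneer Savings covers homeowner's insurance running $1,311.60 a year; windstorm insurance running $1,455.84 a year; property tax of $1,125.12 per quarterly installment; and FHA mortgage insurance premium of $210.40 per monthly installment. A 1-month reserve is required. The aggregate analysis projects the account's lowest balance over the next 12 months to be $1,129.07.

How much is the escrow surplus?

Homeowner's insurance — $1,311.60 annually
Windstorm insurance — $1,455.84 annually
Property tax — $1,125.12 × 4 = $4,500.48 annually
FHA mortgage insurance premium — $210.40 × 12 = $2,524.80 annually
Annual escrow total = $1,311.60 + $1,455.84 + $4,500.48 + $2,524.80 = $9,792.72
Monthly = $9,792.72 ÷ 12 = $816.06
Required reserve = 1 × $816.06 = $816.06
Excess over cushion: $1,129.07 − $816.06 = $313.01

$313.01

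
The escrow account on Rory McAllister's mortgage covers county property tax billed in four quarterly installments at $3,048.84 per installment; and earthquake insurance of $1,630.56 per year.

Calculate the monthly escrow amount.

County property tax: $3,048.84 × 4 = $12,195.36 annually
Earthquake insurance: $1,630.56 annually
Total annual escrow = $13,825.92
Per month = $13,825.92 ÷ 12 = $1,152.16

$1,152.16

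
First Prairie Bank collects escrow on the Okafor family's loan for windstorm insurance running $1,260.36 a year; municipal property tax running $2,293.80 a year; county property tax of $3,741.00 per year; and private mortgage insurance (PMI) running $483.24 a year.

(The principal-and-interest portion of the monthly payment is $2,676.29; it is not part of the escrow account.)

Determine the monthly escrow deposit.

$648.20

Windstorm insurance: $1,260.36
Municipal property tax: $2,293.80
County property tax: $3,741.00
Private mortgage insurance (PMI): $483.24
Annual escrow total = $1,260.36 + $2,293.80 + $3,741.00 + $483.24 = $7,778.40
Monthly escrow = $7,778.40 / 12 = $648.20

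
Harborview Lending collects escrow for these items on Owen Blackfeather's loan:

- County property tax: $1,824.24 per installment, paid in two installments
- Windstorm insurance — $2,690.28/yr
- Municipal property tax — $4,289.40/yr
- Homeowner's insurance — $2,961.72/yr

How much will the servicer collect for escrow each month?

$1,132.49

County property tax: $1,824.24 × 2 = $3,648.48/yr
Windstorm insurance: $2,690.28/yr
Municipal property tax: $4,289.40/yr
Homeowner's insurance: $2,961.72/yr
Combined annual = $3,648.48 + $2,690.28 + $4,289.40 + $2,961.72 = $13,589.88
Monthly = $13,589.88 ÷ 12 = $1,132.49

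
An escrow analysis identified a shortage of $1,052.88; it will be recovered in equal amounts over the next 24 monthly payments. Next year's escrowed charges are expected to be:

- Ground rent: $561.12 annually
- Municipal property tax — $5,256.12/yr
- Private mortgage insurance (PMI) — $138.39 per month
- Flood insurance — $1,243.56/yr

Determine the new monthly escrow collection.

$770.66

Ground rent = $561.12 per year
Municipal property tax = $5,256.12 per year
Private mortgage insurance (PMI) = $138.39 × 12 = $1,660.68 per year
Flood insurance = $1,243.56 per year
Yearly total = $561.12 + $5,256.12 + $1,660.68 + $1,243.56 = $8,721.48
Per month = $8,721.48 ÷ 12 = $726.79
Monthly shortage recovery: $1,052.88 ÷ 24 = $43.87
New monthly escrow = $726.79 + $43.87 = $770.66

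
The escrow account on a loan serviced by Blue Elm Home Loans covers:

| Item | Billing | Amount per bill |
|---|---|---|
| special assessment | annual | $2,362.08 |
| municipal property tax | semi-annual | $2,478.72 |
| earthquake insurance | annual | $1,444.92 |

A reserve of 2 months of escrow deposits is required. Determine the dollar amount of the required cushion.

$1,460.74

Special assessment: $2,362.08/yr
Municipal property tax: $2,478.72 × 2 = $4,957.44/yr
Earthquake insurance: $1,444.92/yr
Annual escrow total = $2,362.08 + $4,957.44 + $1,444.92 = $8,764.44
Base monthly escrow = $8,764.44 / 12 = $730.37
Cushion = 2 × $730.37 = $1,460.74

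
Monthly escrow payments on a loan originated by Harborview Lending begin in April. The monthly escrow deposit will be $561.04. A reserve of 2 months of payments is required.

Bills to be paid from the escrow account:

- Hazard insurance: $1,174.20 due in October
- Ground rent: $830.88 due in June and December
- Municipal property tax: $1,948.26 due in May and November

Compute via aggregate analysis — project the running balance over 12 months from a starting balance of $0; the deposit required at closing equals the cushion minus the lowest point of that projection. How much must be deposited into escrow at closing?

Cushion = 2 × $561.04 = $1,122.08
Trial balance (start $0, +$561.04 each month, − disbursements):
  Apr: +$561.04 → $561.04
  May: +$561.04 − $1,948.26 → -$826.18
  Jun: +$561.04 − $830.88 → -$1,096.02
  Jul: +$561.04 → -$534.98
  Aug: +$561.04 → $26.06
  Sep: +$561.04 → $587.10
  Oct: +$561.04 − $1,174.20 → -$26.06
  Nov: +$561.04 − $1,948.26 → -$1,413.28
  Dec: +$561.04 − $830.88 → -$1,683.12
  Jan: +$561.04 → -$1,122.08
  Feb: +$561.04 → -$561.04
  Mar: +$561.04 → $0.00
Lowest trial balance = -$1,683.12 (Dec)
Initial deposit = cushion − low point = $1,122.08 − (-$1,683.12) = $2,805.20

$2,805.20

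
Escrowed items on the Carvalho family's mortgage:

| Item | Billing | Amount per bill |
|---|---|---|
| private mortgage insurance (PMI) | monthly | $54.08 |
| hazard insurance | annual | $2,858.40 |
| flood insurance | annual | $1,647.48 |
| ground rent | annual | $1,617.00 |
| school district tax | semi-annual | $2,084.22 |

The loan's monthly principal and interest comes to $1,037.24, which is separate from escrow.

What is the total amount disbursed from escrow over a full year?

$10,940.28

Private mortgage insurance (PMI): $54.08 × 12 = $648.96/yr
Hazard insurance: $2,858.40/yr
Flood insurance: $1,647.48/yr
Ground rent: $1,617.00/yr
School district tax: $2,084.22 × 2 = $4,168.44/yr
Combined annual = $10,940.28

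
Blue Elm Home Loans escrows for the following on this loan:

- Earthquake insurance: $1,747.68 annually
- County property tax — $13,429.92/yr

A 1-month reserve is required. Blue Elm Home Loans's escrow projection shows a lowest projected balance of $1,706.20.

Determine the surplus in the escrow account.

$441.40

Earthquake insurance — $1,747.68 per year
County property tax — $13,429.92 per year
Total per year = $1,747.68 + $13,429.92 = $15,177.60
Monthly escrow = $15,177.60 ÷ 12 = $1,264.80
Required reserve = 1 × $1,264.80 = $1,264.80
Surplus = $1,706.20 − $1,264.80 = $441.40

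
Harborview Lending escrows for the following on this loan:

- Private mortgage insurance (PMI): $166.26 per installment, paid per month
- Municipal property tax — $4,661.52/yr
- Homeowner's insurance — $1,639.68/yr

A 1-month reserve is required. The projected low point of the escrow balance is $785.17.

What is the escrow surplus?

$93.81

Private mortgage insurance (PMI): $166.26 × 12 = $1,995.12 annually
Municipal property tax: $4,661.52 annually
Homeowner's insurance: $1,639.68 annually
Yearly total = $8,296.32
Base monthly escrow = $8,296.32 / 12 = $691.36
Required cushion = 1 × $691.36 = $691.36
Surplus = $785.17 − $691.36 = $93.81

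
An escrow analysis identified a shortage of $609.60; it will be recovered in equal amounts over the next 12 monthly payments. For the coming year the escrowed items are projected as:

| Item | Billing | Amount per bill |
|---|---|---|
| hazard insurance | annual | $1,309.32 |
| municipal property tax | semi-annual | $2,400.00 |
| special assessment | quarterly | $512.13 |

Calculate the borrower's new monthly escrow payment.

$730.62

Hazard insurance = $1,309.32 per year
Municipal property tax = $2,400.00 × 2 = $4,800.00 per year
Special assessment = $512.13 × 4 = $2,048.52 per year
Total per year = $8,157.84
Monthly = $8,157.84 / 12 = $679.82
Shortage spread = $609.60 ÷ 12 = $50.80/mo
New monthly escrow = $679.82 + $50.80 = $730.62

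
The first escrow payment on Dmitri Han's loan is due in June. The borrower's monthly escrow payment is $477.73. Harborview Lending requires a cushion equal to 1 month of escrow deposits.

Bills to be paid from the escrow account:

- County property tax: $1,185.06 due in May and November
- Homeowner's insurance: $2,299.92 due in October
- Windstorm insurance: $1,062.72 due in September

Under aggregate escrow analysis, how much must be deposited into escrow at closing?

Cushion = 1 × $477.73 = $477.73
Trial balance (start $0, +$477.73 each month, − disbursements):
  Jun: +$477.73 → $477.73
  Jul: +$477.73 → $955.46
  Aug: +$477.73 → $1,433.19
  Sep: +$477.73 − $1,062.72 → $848.20
  Oct: +$477.73 − $2,299.92 → -$973.99
  Nov: +$477.73 − $1,185.06 → -$1,681.32
  Dec: +$477.73 → -$1,203.59
  Jan: +$477.73 → -$725.86
  Feb: +$477.73 → -$248.13
  Mar: +$477.73 → $229.60
  Apr: +$477.73 → $707.33
  May: +$477.73 − $1,185.06 → $0.00
Lowest trial balance = -$1,681.32 (Nov)
Initial deposit = cushion − low point = $477.73 − (-$1,681.32) = $2,159.05

$2,159.05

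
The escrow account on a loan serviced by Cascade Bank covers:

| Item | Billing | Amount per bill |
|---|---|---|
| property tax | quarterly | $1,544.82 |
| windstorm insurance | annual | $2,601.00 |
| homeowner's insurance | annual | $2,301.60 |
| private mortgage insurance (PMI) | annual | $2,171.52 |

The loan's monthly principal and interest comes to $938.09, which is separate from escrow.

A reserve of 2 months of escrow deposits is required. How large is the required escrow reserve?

Property tax — $1,544.82 × 4 = $6,179.28
Windstorm insurance — $2,601.00
Homeowner's insurance — $2,301.60
Private mortgage insurance (PMI) — $2,171.52
Annual escrow total = $6,179.28 + $2,601.00 + $2,301.60 + $2,171.52 = $13,253.40
Base monthly escrow = $13,253.40 / 12 = $1,104.45
Reserve = 2 × $1,104.45 = $2,208.90

$2,208.90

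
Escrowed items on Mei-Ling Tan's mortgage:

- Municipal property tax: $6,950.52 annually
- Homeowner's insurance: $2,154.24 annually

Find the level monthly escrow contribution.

$758.73

Municipal property tax — $6,950.52 annually
Homeowner's insurance — $2,154.24 annually
Total per year = $6,950.52 + $2,154.24 = $9,104.76
Per month = $9,104.76 / 12 = $758.73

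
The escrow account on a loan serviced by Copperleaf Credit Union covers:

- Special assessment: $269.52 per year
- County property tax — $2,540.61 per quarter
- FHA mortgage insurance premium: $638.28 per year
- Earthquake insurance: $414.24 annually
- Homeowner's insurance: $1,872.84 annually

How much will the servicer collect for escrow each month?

Special assessment = $269.52 per year
County property tax = $2,540.61 × 4 = $10,162.44 per year
FHA mortgage insurance premium = $638.28 per year
Earthquake insurance = $414.24 per year
Homeowner's insurance = $1,872.84 per year
Combined annual = $269.52 + $10,162.44 + $638.28 + $414.24 + $1,872.84 = $13,357.32
Monthly escrow = $13,357.32 / 12 = $1,113.11

$1,113.11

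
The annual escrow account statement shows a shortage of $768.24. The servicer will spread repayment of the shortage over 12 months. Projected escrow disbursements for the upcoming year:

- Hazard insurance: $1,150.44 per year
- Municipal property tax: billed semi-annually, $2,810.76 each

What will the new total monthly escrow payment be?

Hazard insurance — $1,150.44 annually
Municipal property tax — $2,810.76 × 2 = $5,621.52 annually
Total annual escrow = $1,150.44 + $5,621.52 = $6,771.96
Monthly escrow = $6,771.96 / 12 = $564.33
Monthly shortage recovery: $768.24 ÷ 12 = $64.02
New monthly escrow = $564.33 + $64.02 = $628.35

$628.35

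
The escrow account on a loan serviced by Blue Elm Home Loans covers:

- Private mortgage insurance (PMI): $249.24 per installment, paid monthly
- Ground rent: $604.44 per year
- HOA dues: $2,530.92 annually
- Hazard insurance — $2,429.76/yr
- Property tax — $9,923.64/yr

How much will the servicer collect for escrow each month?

$1,539.97

Private mortgage insurance (PMI): $249.24 × 12 = $2,990.88/yr
Ground rent: $604.44/yr
HOA dues: $2,530.92/yr
Hazard insurance: $2,429.76/yr
Property tax: $9,923.64/yr
Annual escrow total = $2,990.88 + $604.44 + $2,530.92 + $2,429.76 + $9,923.64 = $18,479.64
Base monthly escrow = $18,479.64 / 12 = $1,539.97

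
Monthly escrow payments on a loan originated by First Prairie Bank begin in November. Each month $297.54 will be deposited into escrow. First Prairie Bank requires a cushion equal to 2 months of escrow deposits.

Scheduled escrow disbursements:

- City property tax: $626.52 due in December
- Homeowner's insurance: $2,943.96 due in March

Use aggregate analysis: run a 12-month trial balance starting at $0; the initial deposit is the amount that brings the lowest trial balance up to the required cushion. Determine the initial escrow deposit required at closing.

Cushion = 2 × $297.54 = $595.08
Trial balance (start $0, +$297.54 each month, − disbursements):
  Nov: +$297.54 → $297.54
  Dec: +$297.54 − $626.52 → -$31.44
  Jan: +$297.54 → $266.10
  Feb: +$297.54 → $563.64
  Mar: +$297.54 − $2,943.96 → -$2,082.78
  Apr: +$297.54 → -$1,785.24
  May: +$297.54 → -$1,487.70
  Jun: +$297.54 → -$1,190.16
  Jul: +$297.54 → -$892.62
  Aug: +$297.54 → -$595.08
  Sep: +$297.54 → -$297.54
  Oct: +$297.54 → $0.00
Lowest trial balance = -$2,082.78 (Mar)
Initial deposit = cushion − low point = $595.08 − (-$2,082.78) = $2,677.86

$2,677.86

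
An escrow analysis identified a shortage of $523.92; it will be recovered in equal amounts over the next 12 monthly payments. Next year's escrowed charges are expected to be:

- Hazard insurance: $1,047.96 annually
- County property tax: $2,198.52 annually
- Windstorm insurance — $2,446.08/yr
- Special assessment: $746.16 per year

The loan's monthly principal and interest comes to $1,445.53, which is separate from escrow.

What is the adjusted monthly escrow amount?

$580.22

Hazard insurance = $1,047.96
County property tax = $2,198.52
Windstorm insurance = $2,446.08
Special assessment = $746.16
Combined annual = $1,047.96 + $2,198.52 + $2,446.08 + $746.16 = $6,438.72
Monthly = $6,438.72 / 12 = $536.56
Monthly shortage recovery: $523.92 ÷ 12 = $43.66
New monthly escrow = $536.56 + $43.66 = $580.22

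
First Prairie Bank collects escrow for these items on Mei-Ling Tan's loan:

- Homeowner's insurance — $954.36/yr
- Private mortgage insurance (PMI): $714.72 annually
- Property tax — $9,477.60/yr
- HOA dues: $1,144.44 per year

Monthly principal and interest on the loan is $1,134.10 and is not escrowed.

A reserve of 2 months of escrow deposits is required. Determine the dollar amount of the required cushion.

$2,048.52

Homeowner's insurance — $954.36/yr
Private mortgage insurance (PMI) — $714.72/yr
Property tax — $9,477.60/yr
HOA dues — $1,144.44/yr
Total per year = $954.36 + $714.72 + $9,477.60 + $1,144.44 = $12,291.12
Monthly escrow = $12,291.12 ÷ 12 = $1,024.26
Cushion = 2 × $1,024.26 = $2,048.52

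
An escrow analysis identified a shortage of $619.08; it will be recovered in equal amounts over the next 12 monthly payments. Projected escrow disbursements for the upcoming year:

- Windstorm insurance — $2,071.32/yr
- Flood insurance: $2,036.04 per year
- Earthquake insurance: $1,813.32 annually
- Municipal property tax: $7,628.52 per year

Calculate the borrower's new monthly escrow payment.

$1,180.69

Windstorm insurance: $2,071.32 annually
Flood insurance: $2,036.04 annually
Earthquake insurance: $1,813.32 annually
Municipal property tax: $7,628.52 annually
Annual escrow total = $13,549.20
Base monthly escrow = $13,549.20 ÷ 12 = $1,129.10
Shortage per month = $619.08 / 12 = $51.59
New monthly escrow = $1,129.10 + $51.59 = $1,180.69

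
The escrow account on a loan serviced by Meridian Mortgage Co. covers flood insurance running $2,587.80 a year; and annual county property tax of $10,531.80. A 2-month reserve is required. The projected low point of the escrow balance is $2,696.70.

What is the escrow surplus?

Flood insurance: $2,587.80 annually
County property tax: $10,531.80 annually
Combined annual = $13,119.60
Monthly escrow = $13,119.60 / 12 = $1,093.30
Required cushion = 2 × $1,093.30 = $2,186.60
Excess over cushion: $2,696.70 − $2,186.60 = $510.10

$510.10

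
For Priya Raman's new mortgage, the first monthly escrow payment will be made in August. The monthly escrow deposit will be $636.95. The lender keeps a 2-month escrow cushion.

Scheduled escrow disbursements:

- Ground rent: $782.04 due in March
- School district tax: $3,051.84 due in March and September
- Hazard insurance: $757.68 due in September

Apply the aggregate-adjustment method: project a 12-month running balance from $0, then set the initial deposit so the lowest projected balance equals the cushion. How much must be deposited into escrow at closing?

$3,821.70

Cushion = 2 × $636.95 = $1,273.90
Trial balance (start $0, +$636.95 each month, − disbursements):
  Aug: +$636.95 → $636.95
  Sep: +$636.95 − $3,809.52 → -$2,535.62
  Oct: +$636.95 → -$1,898.67
  Nov: +$636.95 → -$1,261.72
  Dec: +$636.95 → -$624.77
  Jan: +$636.95 → $12.18
  Feb: +$636.95 → $649.13
  Mar: +$636.95 − $3,833.88 → -$2,547.80
  Apr: +$636.95 → -$1,910.85
  May: +$636.95 → -$1,273.90
  Jun: +$636.95 → -$636.95
  Jul: +$636.95 → $0.00
Lowest trial balance = -$2,547.80 (Mar)
Initial deposit = cushion − low point = $1,273.90 − (-$2,547.80) = $3,821.70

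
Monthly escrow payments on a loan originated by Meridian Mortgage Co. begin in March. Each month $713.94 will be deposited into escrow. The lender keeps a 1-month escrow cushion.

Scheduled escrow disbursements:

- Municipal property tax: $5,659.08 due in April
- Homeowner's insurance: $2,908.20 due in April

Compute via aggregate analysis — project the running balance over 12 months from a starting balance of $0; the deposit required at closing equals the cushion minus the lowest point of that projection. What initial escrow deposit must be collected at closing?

$7,853.34

Cushion = 1 × $713.94 = $713.94
Trial balance (start $0, +$713.94 each month, − disbursements):
  Mar: +$713.94 → $713.94
  Apr: +$713.94 − $8,567.28 → -$7,139.40
  May: +$713.94 → -$6,425.46
  Jun: +$713.94 → -$5,711.52
  Jul: +$713.94 → -$4,997.58
  Aug: +$713.94 → -$4,283.64
  Sep: +$713.94 → -$3,569.70
  Oct: +$713.94 → -$2,855.76
  Nov: +$713.94 → -$2,141.82
  Dec: +$713.94 → -$1,427.88
  Jan: +$713.94 → -$713.94
  Feb: +$713.94 → $0.00
Lowest trial balance = -$7,139.40 (Apr)
Initial deposit = cushion − low point = $713.94 − (-$7,139.40) = $7,853.34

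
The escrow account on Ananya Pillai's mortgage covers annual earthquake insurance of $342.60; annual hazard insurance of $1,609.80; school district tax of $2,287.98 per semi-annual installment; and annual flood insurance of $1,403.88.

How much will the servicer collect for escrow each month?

$661.02

Earthquake insurance = $342.60/yr
Hazard insurance = $1,609.80/yr
School district tax = $2,287.98 × 2 = $4,575.96/yr
Flood insurance = $1,403.88/yr
Combined annual = $342.60 + $1,609.80 + $4,575.96 + $1,403.88 = $7,932.24
Monthly escrow = $7,932.24 / 12 = $661.02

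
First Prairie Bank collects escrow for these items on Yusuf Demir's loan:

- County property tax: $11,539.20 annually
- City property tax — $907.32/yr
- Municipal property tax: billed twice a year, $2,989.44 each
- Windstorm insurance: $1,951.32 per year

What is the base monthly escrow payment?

$1,698.06

County property tax = $11,539.20 per year
City property tax = $907.32 per year
Municipal property tax = $2,989.44 × 2 = $5,978.88 per year
Windstorm insurance = $1,951.32 per year
Yearly total = $11,539.20 + $907.32 + $5,978.88 + $1,951.32 = $20,376.72
Per month = $20,376.72 ÷ 12 = $1,698.06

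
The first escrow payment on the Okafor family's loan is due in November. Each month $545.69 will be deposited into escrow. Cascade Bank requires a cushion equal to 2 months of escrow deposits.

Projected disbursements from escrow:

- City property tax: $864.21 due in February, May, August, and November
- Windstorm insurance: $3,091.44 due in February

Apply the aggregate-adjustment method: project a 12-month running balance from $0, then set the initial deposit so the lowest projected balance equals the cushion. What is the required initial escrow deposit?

Cushion = 2 × $545.69 = $1,091.38
Trial balance (start $0, +$545.69 each month, − disbursements):
  Nov: +$545.69 − $864.21 → -$318.52
  Dec: +$545.69 → $227.17
  Jan: +$545.69 → $772.86
  Feb: +$545.69 − $3,955.65 → -$2,637.10
  Mar: +$545.69 → -$2,091.41
  Apr: +$545.69 → -$1,545.72
  May: +$545.69 − $864.21 → -$1,864.24
  Jun: +$545.69 → -$1,318.55
  Jul: +$545.69 → -$772.86
  Aug: +$545.69 − $864.21 → -$1,091.38
  Sep: +$545.69 → -$545.69
  Oct: +$545.69 → $0.00
Lowest trial balance = -$2,637.10 (Feb)
Initial deposit = cushion − low point = $1,091.38 − (-$2,637.10) = $3,728.48

$3,728.48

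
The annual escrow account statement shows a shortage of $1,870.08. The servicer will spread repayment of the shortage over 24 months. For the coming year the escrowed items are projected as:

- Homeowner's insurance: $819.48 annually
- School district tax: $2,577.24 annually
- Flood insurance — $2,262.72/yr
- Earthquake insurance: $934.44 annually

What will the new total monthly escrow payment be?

$627.41

Homeowner's insurance — $819.48 annually
School district tax — $2,577.24 annually
Flood insurance — $2,262.72 annually
Earthquake insurance — $934.44 annually
Total per year = $819.48 + $2,577.24 + $2,262.72 + $934.44 = $6,593.88
Per month = $6,593.88 / 12 = $549.49
Monthly shortage recovery: $1,870.08 / 24 = $77.92
New monthly escrow = $549.49 + $77.92 = $627.41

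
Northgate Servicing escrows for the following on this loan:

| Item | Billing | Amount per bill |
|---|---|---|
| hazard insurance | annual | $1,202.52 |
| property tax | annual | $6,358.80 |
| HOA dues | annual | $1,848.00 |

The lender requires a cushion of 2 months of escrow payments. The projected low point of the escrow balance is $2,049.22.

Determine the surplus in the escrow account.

$481.00

Hazard insurance: $1,202.52 per year
Property tax: $6,358.80 per year
HOA dues: $1,848.00 per year
Yearly total = $9,409.32
Base monthly escrow = $9,409.32 / 12 = $784.11
Required reserve = 2 × $784.11 = $1,568.22
Surplus = $2,049.22 − $1,568.22 = $481.00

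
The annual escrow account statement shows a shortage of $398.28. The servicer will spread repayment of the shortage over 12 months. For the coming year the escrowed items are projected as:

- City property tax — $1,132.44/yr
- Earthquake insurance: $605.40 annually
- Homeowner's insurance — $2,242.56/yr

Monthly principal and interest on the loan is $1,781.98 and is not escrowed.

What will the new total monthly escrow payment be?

City property tax — $1,132.44 per year
Earthquake insurance — $605.40 per year
Homeowner's insurance — $2,242.56 per year
Yearly total = $3,980.40
Base monthly escrow = $3,980.40 ÷ 12 = $331.70
Shortage per month = $398.28 / 12 = $33.19
New monthly escrow = $331.70 + $33.19 = $364.89

$364.89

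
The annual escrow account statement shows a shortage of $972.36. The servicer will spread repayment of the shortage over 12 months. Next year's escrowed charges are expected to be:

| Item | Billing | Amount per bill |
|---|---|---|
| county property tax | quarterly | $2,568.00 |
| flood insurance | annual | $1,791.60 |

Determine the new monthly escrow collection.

$1,086.33

County property tax = $2,568.00 × 4 = $10,272.00 per year
Flood insurance = $1,791.60 per year
Total annual escrow = $10,272.00 + $1,791.60 = $12,063.60
Monthly = $12,063.60 ÷ 12 = $1,005.30
Shortage spread = $972.36 / 12 = $81.03/mo
Adjusted monthly = $1,005.30 + $81.03 = $1,086.33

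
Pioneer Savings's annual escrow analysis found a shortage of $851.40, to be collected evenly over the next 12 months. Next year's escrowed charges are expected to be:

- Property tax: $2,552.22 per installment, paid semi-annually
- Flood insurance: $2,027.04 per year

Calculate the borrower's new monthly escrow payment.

Property tax: $2,552.22 × 2 = $5,104.44 per year
Flood insurance: $2,027.04 per year
Total per year = $7,131.48
Base monthly escrow = $7,131.48 / 12 = $594.29
Monthly shortage recovery: $851.40 ÷ 12 = $70.95
New monthly escrow = $594.29 + $70.95 = $665.24

$665.24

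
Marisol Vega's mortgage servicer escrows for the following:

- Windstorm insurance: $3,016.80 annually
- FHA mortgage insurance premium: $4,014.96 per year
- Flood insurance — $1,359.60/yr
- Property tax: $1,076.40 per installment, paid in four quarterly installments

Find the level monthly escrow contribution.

$1,058.08

Windstorm insurance: $3,016.80/yr
FHA mortgage insurance premium: $4,014.96/yr
Flood insurance: $1,359.60/yr
Property tax: $1,076.40 × 4 = $4,305.60/yr
Annual escrow total = $3,016.80 + $4,014.96 + $1,359.60 + $4,305.60 = $12,696.96
Per month = $12,696.96 ÷ 12 = $1,058.08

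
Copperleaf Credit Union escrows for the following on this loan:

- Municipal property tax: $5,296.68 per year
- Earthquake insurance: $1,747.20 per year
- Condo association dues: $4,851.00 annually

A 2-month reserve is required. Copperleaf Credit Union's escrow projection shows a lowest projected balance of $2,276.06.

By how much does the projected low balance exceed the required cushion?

Municipal property tax: $5,296.68
Earthquake insurance: $1,747.20
Condo association dues: $4,851.00
Yearly total = $5,296.68 + $1,747.20 + $4,851.00 = $11,894.88
Base monthly escrow = $11,894.88 / 12 = $991.24
Cushion = 2 × $991.24 = $1,982.48
Excess over cushion: $2,276.06 − $1,982.48 = $293.58

$293.58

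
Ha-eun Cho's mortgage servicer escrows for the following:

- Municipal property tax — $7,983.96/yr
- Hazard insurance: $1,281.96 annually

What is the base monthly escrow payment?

Municipal property tax: $7,983.96
Hazard insurance: $1,281.96
Total annual escrow = $9,265.92
Monthly escrow = $9,265.92 ÷ 12 = $772.16

$772.16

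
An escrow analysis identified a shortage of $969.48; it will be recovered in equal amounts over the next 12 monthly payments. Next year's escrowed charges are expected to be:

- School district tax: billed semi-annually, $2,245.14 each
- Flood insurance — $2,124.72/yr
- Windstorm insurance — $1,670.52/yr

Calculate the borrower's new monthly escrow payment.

School district tax = $2,245.14 × 2 = $4,490.28 per year
Flood insurance = $2,124.72 per year
Windstorm insurance = $1,670.52 per year
Combined annual = $4,490.28 + $2,124.72 + $1,670.52 = $8,285.52
Monthly = $8,285.52 ÷ 12 = $690.46
Monthly shortage recovery: $969.48 ÷ 12 = $80.79
Adjusted monthly = $690.46 + $80.79 = $771.25

$771.25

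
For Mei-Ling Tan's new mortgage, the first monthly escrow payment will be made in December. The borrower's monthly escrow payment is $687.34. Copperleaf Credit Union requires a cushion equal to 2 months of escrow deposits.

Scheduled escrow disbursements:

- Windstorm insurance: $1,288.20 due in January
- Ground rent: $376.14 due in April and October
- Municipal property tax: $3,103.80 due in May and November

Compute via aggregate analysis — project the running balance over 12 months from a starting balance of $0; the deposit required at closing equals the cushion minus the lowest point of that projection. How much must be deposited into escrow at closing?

Cushion = 2 × $687.34 = $1,374.68
Trial balance (start $0, +$687.34 each month, − disbursements):
  Dec: +$687.34 → $687.34
  Jan: +$687.34 − $1,288.20 → $86.48
  Feb: +$687.34 → $773.82
  Mar: +$687.34 → $1,461.16
  Apr: +$687.34 − $376.14 → $1,772.36
  May: +$687.34 − $3,103.80 → -$644.10
  Jun: +$687.34 → $43.24
  Jul: +$687.34 → $730.58
  Aug: +$687.34 → $1,417.92
  Sep: +$687.34 → $2,105.26
  Oct: +$687.34 − $376.14 → $2,416.46
  Nov: +$687.34 − $3,103.80 → $0.00
Lowest trial balance = -$644.10 (May)
Initial deposit = cushion − low point = $1,374.68 − (-$644.10) = $2,018.78

$2,018.78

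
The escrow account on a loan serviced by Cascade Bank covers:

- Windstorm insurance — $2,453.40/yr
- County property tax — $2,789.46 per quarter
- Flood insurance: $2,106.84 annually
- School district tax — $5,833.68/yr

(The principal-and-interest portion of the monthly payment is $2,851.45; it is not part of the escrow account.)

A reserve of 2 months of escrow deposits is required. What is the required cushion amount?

Windstorm insurance — $2,453.40/yr
County property tax — $2,789.46 × 4 = $11,157.84/yr
Flood insurance — $2,106.84/yr
School district tax — $5,833.68/yr
Total per year = $2,453.40 + $11,157.84 + $2,106.84 + $5,833.68 = $21,551.76
Monthly escrow = $21,551.76 / 12 = $1,795.98
Cushion = 2 × $1,795.98 = $3,591.96

$3,591.96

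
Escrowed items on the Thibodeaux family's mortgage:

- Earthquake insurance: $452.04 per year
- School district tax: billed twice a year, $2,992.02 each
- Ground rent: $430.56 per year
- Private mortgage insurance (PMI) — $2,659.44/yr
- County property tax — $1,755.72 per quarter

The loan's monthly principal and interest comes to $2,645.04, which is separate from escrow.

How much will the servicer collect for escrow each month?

Earthquake insurance = $452.04/yr
School district tax = $2,992.02 × 2 = $5,984.04/yr
Ground rent = $430.56/yr
Private mortgage insurance (PMI) = $2,659.44/yr
County property tax = $1,755.72 × 4 = $7,022.88/yr
Yearly total = $452.04 + $5,984.04 + $430.56 + $2,659.44 + $7,022.88 = $16,548.96
Monthly = $16,548.96 ÷ 12 = $1,379.08

$1,379.08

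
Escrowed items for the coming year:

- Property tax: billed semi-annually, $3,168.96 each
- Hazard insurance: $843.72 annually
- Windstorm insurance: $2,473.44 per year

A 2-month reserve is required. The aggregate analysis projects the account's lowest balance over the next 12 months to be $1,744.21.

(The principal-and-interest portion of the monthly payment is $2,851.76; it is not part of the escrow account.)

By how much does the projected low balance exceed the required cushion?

Property tax: $3,168.96 × 2 = $6,337.92/yr
Hazard insurance: $843.72/yr
Windstorm insurance: $2,473.44/yr
Annual escrow total = $9,655.08
Monthly escrow = $9,655.08 / 12 = $804.59
Required cushion = 2 × $804.59 = $1,609.18
Surplus = $1,744.21 − $1,609.18 = $135.03

$135.03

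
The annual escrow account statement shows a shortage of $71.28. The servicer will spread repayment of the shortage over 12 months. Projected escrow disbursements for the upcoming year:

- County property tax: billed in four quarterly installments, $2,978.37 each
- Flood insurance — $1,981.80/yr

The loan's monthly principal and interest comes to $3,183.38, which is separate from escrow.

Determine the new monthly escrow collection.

$1,163.88

County property tax: $2,978.37 × 4 = $11,913.48 annually
Flood insurance: $1,981.80 annually
Yearly total = $13,895.28
Base monthly escrow = $13,895.28 ÷ 12 = $1,157.94
Shortage spread = $71.28 / 12 = $5.94/mo
Adjusted monthly = $1,157.94 + $5.94 = $1,163.88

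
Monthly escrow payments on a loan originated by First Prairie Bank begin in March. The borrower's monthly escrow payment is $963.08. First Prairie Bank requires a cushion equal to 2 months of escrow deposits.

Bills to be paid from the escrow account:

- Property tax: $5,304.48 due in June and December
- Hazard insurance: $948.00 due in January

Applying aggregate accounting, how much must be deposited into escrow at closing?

$3,378.32

Cushion = 2 × $963.08 = $1,926.16
Trial balance (start $0, +$963.08 each month, − disbursements):
  Mar: +$963.08 → $963.08
  Apr: +$963.08 → $1,926.16
  May: +$963.08 → $2,889.24
  Jun: +$963.08 − $5,304.48 → -$1,452.16
  Jul: +$963.08 → -$489.08
  Aug: +$963.08 → $474.00
  Sep: +$963.08 → $1,437.08
  Oct: +$963.08 → $2,400.16
  Nov: +$963.08 → $3,363.24
  Dec: +$963.08 − $5,304.48 → -$978.16
  Jan: +$963.08 − $948.00 → -$963.08
  Feb: +$963.08 → $0.00
Lowest trial balance = -$1,452.16 (Jun)
Initial deposit = cushion − low point = $1,926.16 − (-$1,452.16) = $3,378.32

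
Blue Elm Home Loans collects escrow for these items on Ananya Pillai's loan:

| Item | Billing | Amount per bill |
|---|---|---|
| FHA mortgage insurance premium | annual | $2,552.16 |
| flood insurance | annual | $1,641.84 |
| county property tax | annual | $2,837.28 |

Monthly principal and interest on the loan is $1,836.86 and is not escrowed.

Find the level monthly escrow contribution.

FHA mortgage insurance premium = $2,552.16/yr
Flood insurance = $1,641.84/yr
County property tax = $2,837.28/yr
Yearly total = $2,552.16 + $1,641.84 + $2,837.28 = $7,031.28
Monthly escrow = $7,031.28 ÷ 12 = $585.94

$585.94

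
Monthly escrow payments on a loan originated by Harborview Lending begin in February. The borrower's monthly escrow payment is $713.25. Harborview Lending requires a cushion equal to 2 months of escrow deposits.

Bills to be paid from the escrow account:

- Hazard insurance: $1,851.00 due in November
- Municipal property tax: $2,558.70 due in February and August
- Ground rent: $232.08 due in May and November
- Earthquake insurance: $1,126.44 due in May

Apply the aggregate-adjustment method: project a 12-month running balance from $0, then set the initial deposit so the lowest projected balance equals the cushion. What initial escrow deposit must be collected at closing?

$3,271.95

Cushion = 2 × $713.25 = $1,426.50
Trial balance (start $0, +$713.25 each month, − disbursements):
  Feb: +$713.25 − $2,558.70 → -$1,845.45
  Mar: +$713.25 → -$1,132.20
  Apr: +$713.25 → -$418.95
  May: +$713.25 − $1,358.52 → -$1,064.22
  Jun: +$713.25 → -$350.97
  Jul: +$713.25 → $362.28
  Aug: +$713.25 − $2,558.70 → -$1,483.17
  Sep: +$713.25 → -$769.92
  Oct: +$713.25 → -$56.67
  Nov: +$713.25 − $2,083.08 → -$1,426.50
  Dec: +$713.25 → -$713.25
  Jan: +$713.25 → $0.00
Lowest trial balance = -$1,845.45 (Feb)
Initial deposit = cushion − low point = $1,426.50 − (-$1,845.45) = $3,271.95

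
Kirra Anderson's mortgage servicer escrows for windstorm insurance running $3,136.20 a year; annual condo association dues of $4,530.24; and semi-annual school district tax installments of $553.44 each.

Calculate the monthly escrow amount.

$731.11

Windstorm insurance = $3,136.20 per year
Condo association dues = $4,530.24 per year
School district tax = $553.44 × 2 = $1,106.88 per year
Total per year = $3,136.20 + $4,530.24 + $1,106.88 = $8,773.32
Monthly escrow = $8,773.32 ÷ 12 = $731.11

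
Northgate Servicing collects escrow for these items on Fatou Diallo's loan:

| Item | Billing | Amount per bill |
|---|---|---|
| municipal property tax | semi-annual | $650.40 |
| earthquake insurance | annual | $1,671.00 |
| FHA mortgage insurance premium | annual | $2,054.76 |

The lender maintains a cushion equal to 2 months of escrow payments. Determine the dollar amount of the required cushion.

Municipal property tax = $650.40 × 2 = $1,300.80 annually
Earthquake insurance = $1,671.00 annually
FHA mortgage insurance premium = $2,054.76 annually
Yearly total = $1,300.80 + $1,671.00 + $2,054.76 = $5,026.56
Base monthly escrow = $5,026.56 ÷ 12 = $418.88
Cushion = 2 × $418.88 = $837.76

$837.76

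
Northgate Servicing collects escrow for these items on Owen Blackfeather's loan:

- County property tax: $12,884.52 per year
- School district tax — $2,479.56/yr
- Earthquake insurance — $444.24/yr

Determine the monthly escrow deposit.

$1,317.36

County property tax: $12,884.52 per year
School district tax: $2,479.56 per year
Earthquake insurance: $444.24 per year
Yearly total = $12,884.52 + $2,479.56 + $444.24 = $15,808.32
Monthly escrow = $15,808.32 ÷ 12 = $1,317.36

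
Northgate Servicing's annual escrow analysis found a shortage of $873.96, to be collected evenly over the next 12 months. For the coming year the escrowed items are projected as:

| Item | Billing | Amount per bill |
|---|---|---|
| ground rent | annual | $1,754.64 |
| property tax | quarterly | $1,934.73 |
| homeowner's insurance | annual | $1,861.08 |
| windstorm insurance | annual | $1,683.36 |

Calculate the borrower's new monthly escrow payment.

$1,159.33

Ground rent = $1,754.64
Property tax = $1,934.73 × 4 = $7,738.92
Homeowner's insurance = $1,861.08
Windstorm insurance = $1,683.36
Yearly total = $1,754.64 + $7,738.92 + $1,861.08 + $1,683.36 = $13,038.00
Monthly escrow = $13,038.00 / 12 = $1,086.50
Shortage per month = $873.96 ÷ 12 = $72.83
New monthly escrow = $1,086.50 + $72.83 = $1,159.33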